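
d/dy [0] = 0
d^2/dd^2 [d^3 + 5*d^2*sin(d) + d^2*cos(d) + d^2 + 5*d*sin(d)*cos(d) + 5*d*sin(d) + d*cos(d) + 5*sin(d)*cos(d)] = -5*d^2*sin(d) - d^2*cos(d) - 9*d*sin(d) - 10*d*sin(2*d) + 19*d*cos(d) + 6*d + 8*sin(d) + 12*cos(d) + 10*sqrt(2)*cos(2*d + pi/4) + 2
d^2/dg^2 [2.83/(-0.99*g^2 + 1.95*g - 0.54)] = (5.547366*g^2 - 10.92663*g - 2.83*(1.98*g - 1.95)*(3.96*g - 3.9) + 3.025836)/(0.99*g^2 - 1.95*g + 0.54)^3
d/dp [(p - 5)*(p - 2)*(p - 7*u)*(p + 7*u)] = 4*p^3 - 21*p^2 - 98*p*u^2 + 20*p + 343*u^2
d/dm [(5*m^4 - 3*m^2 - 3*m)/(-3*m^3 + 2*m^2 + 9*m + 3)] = (-15*m^6 + 20*m^5 + 126*m^4 + 42*m^3 - 21*m^2 - 18*m - 9)/(9*m^6 - 12*m^5 - 50*m^4 + 18*m^3 + 93*m^2 + 54*m + 9)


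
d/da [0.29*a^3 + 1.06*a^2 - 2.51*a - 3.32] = 0.87*a^2 + 2.12*a - 2.51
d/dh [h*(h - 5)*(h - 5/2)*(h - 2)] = 4*h^3 - 57*h^2/2 + 55*h - 25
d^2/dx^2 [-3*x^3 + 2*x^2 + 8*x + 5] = 4 - 18*x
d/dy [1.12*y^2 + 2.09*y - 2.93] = 2.24*y + 2.09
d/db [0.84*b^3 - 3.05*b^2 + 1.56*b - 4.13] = 2.52*b^2 - 6.1*b + 1.56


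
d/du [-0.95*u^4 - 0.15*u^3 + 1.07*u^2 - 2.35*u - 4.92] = -3.8*u^3 - 0.45*u^2 + 2.14*u - 2.35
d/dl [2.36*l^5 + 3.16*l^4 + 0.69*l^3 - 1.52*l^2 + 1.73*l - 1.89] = 11.8*l^4 + 12.64*l^3 + 2.07*l^2 - 3.04*l + 1.73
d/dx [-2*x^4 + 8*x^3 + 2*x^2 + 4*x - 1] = -8*x^3 + 24*x^2 + 4*x + 4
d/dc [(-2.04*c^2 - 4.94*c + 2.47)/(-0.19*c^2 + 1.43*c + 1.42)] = (-3.8558*c^2 - 4.855*c - 10.5469)/(0.0361*c^4 - 0.5434*c^3 + 1.5053*c^2 + 4.0612*c + 2.0164)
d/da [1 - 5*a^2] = -10*a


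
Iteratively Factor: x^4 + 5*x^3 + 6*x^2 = (x + 3)*(x^3 + 2*x^2) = x*(x + 3)*(x^2 + 2*x) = x^2*(x + 3)*(x + 2)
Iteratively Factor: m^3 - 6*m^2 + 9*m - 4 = (m - 4)*(m^2 - 2*m + 1) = (m - 4)*(m - 1)*(m - 1)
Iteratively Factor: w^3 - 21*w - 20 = (w + 1)*(w^2 - w - 20) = (w + 1)*(w + 4)*(w - 5)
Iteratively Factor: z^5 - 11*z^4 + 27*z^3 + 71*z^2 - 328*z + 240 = (z - 5)*(z^4 - 6*z^3 - 3*z^2 + 56*z - 48) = (z - 5)*(z + 3)*(z^3 - 9*z^2 + 24*z - 16) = (z - 5)*(z - 4)*(z + 3)*(z^2 - 5*z + 4) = (z - 5)*(z - 4)^2*(z + 3)*(z - 1)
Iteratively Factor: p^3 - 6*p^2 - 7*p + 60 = (p - 4)*(p^2 - 2*p - 15) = (p - 4)*(p + 3)*(p - 5)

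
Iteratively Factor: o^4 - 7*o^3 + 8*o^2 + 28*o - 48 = (o + 2)*(o^3 - 9*o^2 + 26*o - 24) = (o - 3)*(o + 2)*(o^2 - 6*o + 8) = (o - 3)*(o - 2)*(o + 2)*(o - 4)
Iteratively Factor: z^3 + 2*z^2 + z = (z + 1)*(z^2 + z) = (z + 1)^2*(z)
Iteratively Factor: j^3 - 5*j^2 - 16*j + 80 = (j + 4)*(j^2 - 9*j + 20) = (j - 5)*(j + 4)*(j - 4)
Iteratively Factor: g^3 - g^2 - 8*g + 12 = (g - 2)*(g^2 + g - 6) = (g - 2)^2*(g + 3)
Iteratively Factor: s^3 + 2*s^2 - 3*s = (s + 3)*(s^2 - s) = (s - 1)*(s + 3)*(s)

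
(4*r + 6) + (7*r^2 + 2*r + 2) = 7*r^2 + 6*r + 8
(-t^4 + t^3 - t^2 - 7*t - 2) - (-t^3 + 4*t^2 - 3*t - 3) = -t^4 + 2*t^3 - 5*t^2 - 4*t + 1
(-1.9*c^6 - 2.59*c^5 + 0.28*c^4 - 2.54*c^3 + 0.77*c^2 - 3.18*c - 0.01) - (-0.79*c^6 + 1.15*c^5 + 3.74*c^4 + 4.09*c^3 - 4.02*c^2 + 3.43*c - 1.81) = -1.11*c^6 - 3.74*c^5 - 3.46*c^4 - 6.63*c^3 + 4.79*c^2 - 6.61*c + 1.8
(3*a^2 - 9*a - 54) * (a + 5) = 3*a^3 + 6*a^2 - 99*a - 270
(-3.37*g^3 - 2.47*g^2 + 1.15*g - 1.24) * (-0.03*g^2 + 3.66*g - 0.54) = 0.1011*g^5 - 12.2601*g^4 - 7.2549*g^3 + 5.58*g^2 - 5.1594*g + 0.6696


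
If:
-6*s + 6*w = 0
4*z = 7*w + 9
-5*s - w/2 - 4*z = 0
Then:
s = -18/25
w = -18/25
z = 99/100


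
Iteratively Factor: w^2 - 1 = (w - 1)*(w + 1)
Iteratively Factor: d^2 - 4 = (d - 2)*(d + 2)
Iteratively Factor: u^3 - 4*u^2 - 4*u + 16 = (u - 4)*(u^2 - 4) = (u - 4)*(u + 2)*(u - 2)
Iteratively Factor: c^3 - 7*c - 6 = (c + 2)*(c^2 - 2*c - 3) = (c - 3)*(c + 2)*(c + 1)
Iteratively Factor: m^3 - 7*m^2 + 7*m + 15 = (m - 3)*(m^2 - 4*m - 5) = (m - 3)*(m + 1)*(m - 5)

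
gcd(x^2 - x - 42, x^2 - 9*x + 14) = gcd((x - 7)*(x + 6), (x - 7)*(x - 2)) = x - 7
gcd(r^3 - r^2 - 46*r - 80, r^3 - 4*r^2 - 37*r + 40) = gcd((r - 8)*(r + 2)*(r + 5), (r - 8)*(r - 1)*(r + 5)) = r^2 - 3*r - 40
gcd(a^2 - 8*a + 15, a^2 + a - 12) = a - 3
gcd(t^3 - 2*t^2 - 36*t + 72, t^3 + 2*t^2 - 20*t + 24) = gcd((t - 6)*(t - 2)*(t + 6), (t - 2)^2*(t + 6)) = t^2 + 4*t - 12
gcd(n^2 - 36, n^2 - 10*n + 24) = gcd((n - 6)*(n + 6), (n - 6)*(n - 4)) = n - 6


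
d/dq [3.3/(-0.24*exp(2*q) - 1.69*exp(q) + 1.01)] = (1.584*exp(q) + 5.577)*exp(q)/(0.24*exp(2*q) + 1.69*exp(q) - 1.01)^2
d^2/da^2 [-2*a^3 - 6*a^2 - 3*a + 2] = -12*a - 12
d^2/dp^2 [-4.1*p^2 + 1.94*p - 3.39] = -8.20000000000000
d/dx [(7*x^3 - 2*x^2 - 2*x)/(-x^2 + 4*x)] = (-7*x^2 + 56*x - 10)/(x^2 - 8*x + 16)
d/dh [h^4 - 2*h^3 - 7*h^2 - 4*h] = 4*h^3 - 6*h^2 - 14*h - 4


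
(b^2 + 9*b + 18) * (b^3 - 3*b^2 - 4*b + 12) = b^5 + 6*b^4 - 13*b^3 - 78*b^2 + 36*b + 216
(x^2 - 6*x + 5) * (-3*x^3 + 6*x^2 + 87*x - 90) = -3*x^5 + 24*x^4 + 36*x^3 - 582*x^2 + 975*x - 450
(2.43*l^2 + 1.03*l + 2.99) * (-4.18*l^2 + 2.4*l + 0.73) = -10.1574*l^4 + 1.5266*l^3 - 8.2523*l^2 + 7.9279*l + 2.1827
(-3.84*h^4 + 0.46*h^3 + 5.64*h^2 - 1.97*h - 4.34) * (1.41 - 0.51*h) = 1.9584*h^5 - 5.649*h^4 - 2.2278*h^3 + 8.9571*h^2 - 0.5643*h - 6.1194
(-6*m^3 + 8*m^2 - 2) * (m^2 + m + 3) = -6*m^5 + 2*m^4 - 10*m^3 + 22*m^2 - 2*m - 6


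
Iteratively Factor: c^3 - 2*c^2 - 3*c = (c)*(c^2 - 2*c - 3) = c*(c + 1)*(c - 3)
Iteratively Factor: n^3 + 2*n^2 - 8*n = (n)*(n^2 + 2*n - 8) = n*(n + 4)*(n - 2)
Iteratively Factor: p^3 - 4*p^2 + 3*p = (p - 1)*(p^2 - 3*p) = p*(p - 1)*(p - 3)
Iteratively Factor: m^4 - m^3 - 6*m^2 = (m - 3)*(m^3 + 2*m^2) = m*(m - 3)*(m^2 + 2*m) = m*(m - 3)*(m + 2)*(m)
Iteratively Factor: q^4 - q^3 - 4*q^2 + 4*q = (q - 2)*(q^3 + q^2 - 2*q) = (q - 2)*(q - 1)*(q^2 + 2*q) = q*(q - 2)*(q - 1)*(q + 2)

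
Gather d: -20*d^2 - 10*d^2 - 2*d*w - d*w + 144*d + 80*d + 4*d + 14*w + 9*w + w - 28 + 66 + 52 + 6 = -30*d^2 + d*(228 - 3*w) + 24*w + 96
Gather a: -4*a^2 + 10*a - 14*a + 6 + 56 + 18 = -4*a^2 - 4*a + 80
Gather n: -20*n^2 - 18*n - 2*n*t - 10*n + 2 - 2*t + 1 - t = -20*n^2 + n*(-2*t - 28) - 3*t + 3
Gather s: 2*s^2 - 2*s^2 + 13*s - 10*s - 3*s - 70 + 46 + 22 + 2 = 0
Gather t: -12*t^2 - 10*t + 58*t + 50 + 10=-12*t^2 + 48*t + 60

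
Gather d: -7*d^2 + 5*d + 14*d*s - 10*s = -7*d^2 + d*(14*s + 5) - 10*s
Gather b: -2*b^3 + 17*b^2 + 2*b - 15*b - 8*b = -2*b^3 + 17*b^2 - 21*b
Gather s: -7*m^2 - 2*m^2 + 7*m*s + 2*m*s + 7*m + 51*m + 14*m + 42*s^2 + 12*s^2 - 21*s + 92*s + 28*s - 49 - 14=-9*m^2 + 72*m + 54*s^2 + s*(9*m + 99) - 63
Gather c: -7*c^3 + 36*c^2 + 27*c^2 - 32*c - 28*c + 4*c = -7*c^3 + 63*c^2 - 56*c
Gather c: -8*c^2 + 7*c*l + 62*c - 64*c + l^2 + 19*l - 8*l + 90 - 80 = -8*c^2 + c*(7*l - 2) + l^2 + 11*l + 10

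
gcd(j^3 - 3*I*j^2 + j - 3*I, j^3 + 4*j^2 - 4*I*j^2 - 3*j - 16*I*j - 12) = j^2 - 4*I*j - 3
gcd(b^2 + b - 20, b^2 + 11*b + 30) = b + 5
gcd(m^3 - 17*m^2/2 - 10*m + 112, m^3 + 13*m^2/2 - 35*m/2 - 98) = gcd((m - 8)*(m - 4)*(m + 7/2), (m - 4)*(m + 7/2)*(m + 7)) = m^2 - m/2 - 14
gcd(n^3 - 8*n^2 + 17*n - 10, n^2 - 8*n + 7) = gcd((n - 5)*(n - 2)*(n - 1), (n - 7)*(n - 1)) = n - 1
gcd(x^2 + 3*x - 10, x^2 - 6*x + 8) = x - 2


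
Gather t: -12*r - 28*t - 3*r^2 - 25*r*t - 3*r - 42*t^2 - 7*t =-3*r^2 - 15*r - 42*t^2 + t*(-25*r - 35)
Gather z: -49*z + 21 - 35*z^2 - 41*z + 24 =-35*z^2 - 90*z + 45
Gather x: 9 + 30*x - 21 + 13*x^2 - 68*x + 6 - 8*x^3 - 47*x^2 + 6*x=-8*x^3 - 34*x^2 - 32*x - 6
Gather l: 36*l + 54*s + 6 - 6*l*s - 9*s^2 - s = l*(36 - 6*s) - 9*s^2 + 53*s + 6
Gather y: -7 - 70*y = -70*y - 7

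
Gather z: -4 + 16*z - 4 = 16*z - 8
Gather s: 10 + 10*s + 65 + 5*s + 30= 15*s + 105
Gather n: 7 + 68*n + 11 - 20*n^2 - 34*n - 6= -20*n^2 + 34*n + 12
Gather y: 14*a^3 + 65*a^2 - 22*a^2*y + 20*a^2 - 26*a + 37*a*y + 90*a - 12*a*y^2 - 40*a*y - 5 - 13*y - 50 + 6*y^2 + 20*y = 14*a^3 + 85*a^2 + 64*a + y^2*(6 - 12*a) + y*(-22*a^2 - 3*a + 7) - 55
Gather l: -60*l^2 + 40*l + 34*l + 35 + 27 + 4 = -60*l^2 + 74*l + 66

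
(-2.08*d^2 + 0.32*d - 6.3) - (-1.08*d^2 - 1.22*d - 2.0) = -1.0*d^2 + 1.54*d - 4.3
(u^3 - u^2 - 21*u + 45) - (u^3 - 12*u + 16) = -u^2 - 9*u + 29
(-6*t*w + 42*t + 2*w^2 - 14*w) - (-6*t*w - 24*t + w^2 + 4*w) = 66*t + w^2 - 18*w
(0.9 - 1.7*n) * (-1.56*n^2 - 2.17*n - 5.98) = 2.652*n^3 + 2.285*n^2 + 8.213*n - 5.382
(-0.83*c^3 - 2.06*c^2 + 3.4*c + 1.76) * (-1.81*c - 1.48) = 1.5023*c^4 + 4.957*c^3 - 3.1052*c^2 - 8.2176*c - 2.6048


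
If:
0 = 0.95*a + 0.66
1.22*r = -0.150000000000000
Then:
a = -0.69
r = -0.12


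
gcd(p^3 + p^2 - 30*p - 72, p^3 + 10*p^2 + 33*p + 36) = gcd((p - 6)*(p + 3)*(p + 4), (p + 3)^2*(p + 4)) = p^2 + 7*p + 12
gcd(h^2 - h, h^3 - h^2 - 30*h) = h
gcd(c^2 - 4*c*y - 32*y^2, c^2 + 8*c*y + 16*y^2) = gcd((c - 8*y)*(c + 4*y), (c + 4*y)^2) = c + 4*y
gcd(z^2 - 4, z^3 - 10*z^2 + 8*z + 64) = z + 2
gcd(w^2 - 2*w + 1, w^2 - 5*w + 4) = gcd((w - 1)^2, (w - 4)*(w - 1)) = w - 1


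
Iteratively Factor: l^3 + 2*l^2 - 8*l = (l)*(l^2 + 2*l - 8) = l*(l - 2)*(l + 4)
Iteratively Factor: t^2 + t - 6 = (t + 3)*(t - 2)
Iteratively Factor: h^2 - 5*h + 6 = (h - 2)*(h - 3)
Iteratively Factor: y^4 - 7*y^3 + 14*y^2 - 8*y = (y - 1)*(y^3 - 6*y^2 + 8*y) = y*(y - 1)*(y^2 - 6*y + 8) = y*(y - 2)*(y - 1)*(y - 4)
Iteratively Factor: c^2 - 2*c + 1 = (c - 1)*(c - 1)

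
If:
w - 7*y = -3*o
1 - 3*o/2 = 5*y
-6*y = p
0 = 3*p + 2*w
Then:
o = -1/6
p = -3/2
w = 9/4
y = 1/4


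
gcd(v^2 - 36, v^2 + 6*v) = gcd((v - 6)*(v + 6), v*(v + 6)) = v + 6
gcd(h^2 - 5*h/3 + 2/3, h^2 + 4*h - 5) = h - 1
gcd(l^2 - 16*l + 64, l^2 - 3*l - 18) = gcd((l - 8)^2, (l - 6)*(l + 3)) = 1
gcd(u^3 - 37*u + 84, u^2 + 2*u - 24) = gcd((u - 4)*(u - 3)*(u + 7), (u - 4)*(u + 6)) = u - 4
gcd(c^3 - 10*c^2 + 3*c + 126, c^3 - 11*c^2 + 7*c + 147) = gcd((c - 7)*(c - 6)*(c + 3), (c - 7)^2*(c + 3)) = c^2 - 4*c - 21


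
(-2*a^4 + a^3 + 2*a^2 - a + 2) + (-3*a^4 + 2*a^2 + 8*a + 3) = -5*a^4 + a^3 + 4*a^2 + 7*a + 5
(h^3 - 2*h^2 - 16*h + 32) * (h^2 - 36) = h^5 - 2*h^4 - 52*h^3 + 104*h^2 + 576*h - 1152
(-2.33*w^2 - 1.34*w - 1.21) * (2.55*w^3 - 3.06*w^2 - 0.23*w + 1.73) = -5.9415*w^5 + 3.7128*w^4 + 1.5508*w^3 - 0.0201*w^2 - 2.0399*w - 2.0933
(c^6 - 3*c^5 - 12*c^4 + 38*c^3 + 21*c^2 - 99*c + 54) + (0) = c^6 - 3*c^5 - 12*c^4 + 38*c^3 + 21*c^2 - 99*c + 54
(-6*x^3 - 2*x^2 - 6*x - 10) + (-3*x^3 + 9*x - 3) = -9*x^3 - 2*x^2 + 3*x - 13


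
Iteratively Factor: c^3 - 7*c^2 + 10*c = (c - 5)*(c^2 - 2*c) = (c - 5)*(c - 2)*(c)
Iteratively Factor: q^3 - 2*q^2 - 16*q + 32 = (q - 4)*(q^2 + 2*q - 8) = (q - 4)*(q - 2)*(q + 4)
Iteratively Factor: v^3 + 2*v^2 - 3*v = (v + 3)*(v^2 - v) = (v - 1)*(v + 3)*(v)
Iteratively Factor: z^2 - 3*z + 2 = (z - 1)*(z - 2)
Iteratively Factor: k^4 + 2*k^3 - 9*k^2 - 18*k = (k + 2)*(k^3 - 9*k) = (k + 2)*(k + 3)*(k^2 - 3*k) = k*(k + 2)*(k + 3)*(k - 3)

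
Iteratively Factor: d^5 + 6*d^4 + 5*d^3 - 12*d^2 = (d - 1)*(d^4 + 7*d^3 + 12*d^2) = d*(d - 1)*(d^3 + 7*d^2 + 12*d) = d*(d - 1)*(d + 4)*(d^2 + 3*d) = d^2*(d - 1)*(d + 4)*(d + 3)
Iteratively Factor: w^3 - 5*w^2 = (w - 5)*(w^2) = w*(w - 5)*(w)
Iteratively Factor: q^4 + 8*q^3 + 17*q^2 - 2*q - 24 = (q + 4)*(q^3 + 4*q^2 + q - 6) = (q + 3)*(q + 4)*(q^2 + q - 2) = (q - 1)*(q + 3)*(q + 4)*(q + 2)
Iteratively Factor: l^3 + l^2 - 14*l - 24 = (l - 4)*(l^2 + 5*l + 6) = (l - 4)*(l + 2)*(l + 3)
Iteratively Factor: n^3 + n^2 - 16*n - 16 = (n - 4)*(n^2 + 5*n + 4) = (n - 4)*(n + 4)*(n + 1)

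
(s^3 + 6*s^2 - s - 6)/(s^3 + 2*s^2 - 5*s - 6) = (s^2 + 5*s - 6)/(s^2 + s - 6)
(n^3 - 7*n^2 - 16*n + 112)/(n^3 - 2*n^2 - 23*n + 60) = (n^2 - 3*n - 28)/(n^2 + 2*n - 15)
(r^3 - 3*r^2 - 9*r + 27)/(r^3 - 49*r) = (r^3 - 3*r^2 - 9*r + 27)/(r*(r^2 - 49))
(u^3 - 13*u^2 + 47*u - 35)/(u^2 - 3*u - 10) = (u^2 - 8*u + 7)/(u + 2)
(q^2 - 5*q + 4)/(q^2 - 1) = (q - 4)/(q + 1)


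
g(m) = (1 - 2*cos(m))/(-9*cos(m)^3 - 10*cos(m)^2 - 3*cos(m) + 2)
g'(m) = (1 - 2*cos(m))*(-27*sin(m)*cos(m)^2 - 20*sin(m)*cos(m) - 3*sin(m))/(-9*cos(m)^3 - 10*cos(m)^2 - 3*cos(m) + 2)^2 + 2*sin(m)/(-9*cos(m)^3 - 10*cos(m)^2 - 3*cos(m) + 2)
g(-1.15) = -0.12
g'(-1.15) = 2.36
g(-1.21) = -0.42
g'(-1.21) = 10.18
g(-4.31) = 0.82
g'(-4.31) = 1.08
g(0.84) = 0.05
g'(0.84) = -0.07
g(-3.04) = 0.76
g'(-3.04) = 0.14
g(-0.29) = 0.05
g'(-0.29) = -0.01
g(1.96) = 0.80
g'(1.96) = 1.08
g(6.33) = 0.05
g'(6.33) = 0.00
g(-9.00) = 0.87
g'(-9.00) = 0.54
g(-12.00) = 0.05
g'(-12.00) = 0.00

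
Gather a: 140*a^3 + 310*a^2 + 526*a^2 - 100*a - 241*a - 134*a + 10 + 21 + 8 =140*a^3 + 836*a^2 - 475*a + 39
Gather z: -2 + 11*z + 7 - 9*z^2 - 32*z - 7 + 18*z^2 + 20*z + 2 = 9*z^2 - z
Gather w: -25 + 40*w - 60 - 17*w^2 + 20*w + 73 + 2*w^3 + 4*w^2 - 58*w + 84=2*w^3 - 13*w^2 + 2*w + 72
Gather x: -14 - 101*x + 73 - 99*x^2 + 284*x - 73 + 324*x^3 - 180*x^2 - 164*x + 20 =324*x^3 - 279*x^2 + 19*x + 6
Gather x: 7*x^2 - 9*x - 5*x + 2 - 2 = 7*x^2 - 14*x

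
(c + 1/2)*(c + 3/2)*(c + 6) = c^3 + 8*c^2 + 51*c/4 + 9/2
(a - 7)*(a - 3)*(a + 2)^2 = a^4 - 6*a^3 - 15*a^2 + 44*a + 84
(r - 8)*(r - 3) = r^2 - 11*r + 24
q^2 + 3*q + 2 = (q + 1)*(q + 2)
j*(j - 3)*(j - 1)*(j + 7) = j^4 + 3*j^3 - 25*j^2 + 21*j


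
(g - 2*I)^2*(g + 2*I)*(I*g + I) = I*g^4 + 2*g^3 + I*g^3 + 2*g^2 + 4*I*g^2 + 8*g + 4*I*g + 8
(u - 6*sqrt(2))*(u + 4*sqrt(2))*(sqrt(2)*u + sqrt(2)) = sqrt(2)*u^3 - 4*u^2 + sqrt(2)*u^2 - 48*sqrt(2)*u - 4*u - 48*sqrt(2)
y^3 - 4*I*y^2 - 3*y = y*(y - 3*I)*(y - I)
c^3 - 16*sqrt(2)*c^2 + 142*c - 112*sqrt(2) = (c - 8*sqrt(2))*(c - 7*sqrt(2))*(c - sqrt(2))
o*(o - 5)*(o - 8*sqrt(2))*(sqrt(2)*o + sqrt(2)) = sqrt(2)*o^4 - 16*o^3 - 4*sqrt(2)*o^3 - 5*sqrt(2)*o^2 + 64*o^2 + 80*o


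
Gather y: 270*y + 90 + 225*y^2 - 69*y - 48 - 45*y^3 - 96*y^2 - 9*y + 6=-45*y^3 + 129*y^2 + 192*y + 48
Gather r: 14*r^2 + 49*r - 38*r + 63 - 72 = 14*r^2 + 11*r - 9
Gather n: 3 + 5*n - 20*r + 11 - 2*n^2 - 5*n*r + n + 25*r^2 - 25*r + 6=-2*n^2 + n*(6 - 5*r) + 25*r^2 - 45*r + 20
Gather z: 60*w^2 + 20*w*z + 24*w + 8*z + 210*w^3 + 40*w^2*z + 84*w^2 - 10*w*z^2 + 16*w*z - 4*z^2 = 210*w^3 + 144*w^2 + 24*w + z^2*(-10*w - 4) + z*(40*w^2 + 36*w + 8)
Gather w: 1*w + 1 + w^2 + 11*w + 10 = w^2 + 12*w + 11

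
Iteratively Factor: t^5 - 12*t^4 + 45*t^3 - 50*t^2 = (t - 2)*(t^4 - 10*t^3 + 25*t^2) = t*(t - 2)*(t^3 - 10*t^2 + 25*t) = t*(t - 5)*(t - 2)*(t^2 - 5*t) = t^2*(t - 5)*(t - 2)*(t - 5)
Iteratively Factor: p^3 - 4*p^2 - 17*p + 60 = (p - 3)*(p^2 - p - 20) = (p - 5)*(p - 3)*(p + 4)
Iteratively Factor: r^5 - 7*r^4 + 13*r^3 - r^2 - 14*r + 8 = (r - 4)*(r^4 - 3*r^3 + r^2 + 3*r - 2) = (r - 4)*(r - 1)*(r^3 - 2*r^2 - r + 2) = (r - 4)*(r - 1)*(r + 1)*(r^2 - 3*r + 2) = (r - 4)*(r - 2)*(r - 1)*(r + 1)*(r - 1)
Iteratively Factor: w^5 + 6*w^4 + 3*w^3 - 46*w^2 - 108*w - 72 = (w + 3)*(w^4 + 3*w^3 - 6*w^2 - 28*w - 24) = (w - 3)*(w + 3)*(w^3 + 6*w^2 + 12*w + 8) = (w - 3)*(w + 2)*(w + 3)*(w^2 + 4*w + 4) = (w - 3)*(w + 2)^2*(w + 3)*(w + 2)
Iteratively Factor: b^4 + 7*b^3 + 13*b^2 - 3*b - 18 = (b + 3)*(b^3 + 4*b^2 + b - 6) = (b + 2)*(b + 3)*(b^2 + 2*b - 3) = (b - 1)*(b + 2)*(b + 3)*(b + 3)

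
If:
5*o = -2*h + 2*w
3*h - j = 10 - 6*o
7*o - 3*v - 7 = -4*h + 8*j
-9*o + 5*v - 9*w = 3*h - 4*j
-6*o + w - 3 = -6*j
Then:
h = 196/33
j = -18/13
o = -658/429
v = 815/143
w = 301/143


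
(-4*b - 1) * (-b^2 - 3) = 4*b^3 + b^2 + 12*b + 3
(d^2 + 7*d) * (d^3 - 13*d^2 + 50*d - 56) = d^5 - 6*d^4 - 41*d^3 + 294*d^2 - 392*d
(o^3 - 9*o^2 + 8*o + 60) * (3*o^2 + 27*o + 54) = 3*o^5 - 165*o^3 - 90*o^2 + 2052*o + 3240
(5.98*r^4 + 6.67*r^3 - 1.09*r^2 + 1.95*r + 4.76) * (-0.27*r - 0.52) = -1.6146*r^5 - 4.9105*r^4 - 3.1741*r^3 + 0.0403000000000001*r^2 - 2.2992*r - 2.4752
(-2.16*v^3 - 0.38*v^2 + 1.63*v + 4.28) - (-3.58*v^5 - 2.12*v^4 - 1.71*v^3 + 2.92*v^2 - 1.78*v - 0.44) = 3.58*v^5 + 2.12*v^4 - 0.45*v^3 - 3.3*v^2 + 3.41*v + 4.72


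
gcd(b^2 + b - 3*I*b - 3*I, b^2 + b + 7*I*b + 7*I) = b + 1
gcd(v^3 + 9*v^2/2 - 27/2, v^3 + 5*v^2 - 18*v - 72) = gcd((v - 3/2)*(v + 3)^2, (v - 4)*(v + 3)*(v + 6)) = v + 3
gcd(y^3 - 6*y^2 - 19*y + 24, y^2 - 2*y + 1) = y - 1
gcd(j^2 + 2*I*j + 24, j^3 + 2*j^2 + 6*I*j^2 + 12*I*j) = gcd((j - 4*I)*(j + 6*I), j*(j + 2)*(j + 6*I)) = j + 6*I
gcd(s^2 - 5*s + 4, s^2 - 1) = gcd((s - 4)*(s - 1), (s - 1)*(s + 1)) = s - 1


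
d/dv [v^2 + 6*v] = 2*v + 6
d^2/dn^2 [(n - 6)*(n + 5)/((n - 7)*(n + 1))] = 2*(5*n^3 - 69*n^2 + 519*n - 1199)/(n^6 - 18*n^5 + 87*n^4 + 36*n^3 - 609*n^2 - 882*n - 343)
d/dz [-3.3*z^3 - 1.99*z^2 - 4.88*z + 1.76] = -9.9*z^2 - 3.98*z - 4.88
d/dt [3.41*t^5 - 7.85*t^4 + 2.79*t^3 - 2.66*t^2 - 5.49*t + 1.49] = 17.05*t^4 - 31.4*t^3 + 8.37*t^2 - 5.32*t - 5.49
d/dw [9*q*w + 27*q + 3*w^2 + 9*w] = 9*q + 6*w + 9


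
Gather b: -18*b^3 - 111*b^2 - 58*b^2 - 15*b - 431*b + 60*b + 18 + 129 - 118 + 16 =-18*b^3 - 169*b^2 - 386*b + 45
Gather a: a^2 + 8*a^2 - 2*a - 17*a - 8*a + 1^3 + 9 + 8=9*a^2 - 27*a + 18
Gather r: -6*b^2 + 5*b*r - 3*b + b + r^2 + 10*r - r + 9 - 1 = -6*b^2 - 2*b + r^2 + r*(5*b + 9) + 8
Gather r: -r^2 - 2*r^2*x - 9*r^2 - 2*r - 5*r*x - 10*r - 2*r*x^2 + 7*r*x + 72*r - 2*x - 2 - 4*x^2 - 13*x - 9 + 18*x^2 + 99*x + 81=r^2*(-2*x - 10) + r*(-2*x^2 + 2*x + 60) + 14*x^2 + 84*x + 70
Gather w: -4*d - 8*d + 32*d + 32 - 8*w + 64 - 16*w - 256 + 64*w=20*d + 40*w - 160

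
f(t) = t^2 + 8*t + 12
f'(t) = 2*t + 8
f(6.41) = 104.37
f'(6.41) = 20.82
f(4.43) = 67.06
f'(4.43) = 16.86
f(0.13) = 13.06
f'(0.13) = 8.26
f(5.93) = 94.60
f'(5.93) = 19.86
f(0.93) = 20.30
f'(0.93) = 9.86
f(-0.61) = 7.49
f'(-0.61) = 6.78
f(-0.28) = 9.84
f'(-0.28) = 7.44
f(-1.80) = 0.84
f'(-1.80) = 4.40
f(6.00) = 96.00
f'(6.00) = 20.00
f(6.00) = 96.00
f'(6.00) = 20.00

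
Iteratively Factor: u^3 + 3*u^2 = (u)*(u^2 + 3*u) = u*(u + 3)*(u)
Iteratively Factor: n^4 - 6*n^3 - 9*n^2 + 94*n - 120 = (n - 3)*(n^3 - 3*n^2 - 18*n + 40) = (n - 3)*(n - 2)*(n^2 - n - 20) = (n - 5)*(n - 3)*(n - 2)*(n + 4)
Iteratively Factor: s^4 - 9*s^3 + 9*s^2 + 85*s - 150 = (s - 5)*(s^3 - 4*s^2 - 11*s + 30) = (s - 5)*(s - 2)*(s^2 - 2*s - 15) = (s - 5)*(s - 2)*(s + 3)*(s - 5)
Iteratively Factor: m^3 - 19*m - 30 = (m - 5)*(m^2 + 5*m + 6) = (m - 5)*(m + 2)*(m + 3)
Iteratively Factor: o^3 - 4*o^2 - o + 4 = (o - 4)*(o^2 - 1) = (o - 4)*(o + 1)*(o - 1)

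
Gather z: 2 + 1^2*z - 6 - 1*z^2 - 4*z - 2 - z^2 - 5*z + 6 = -2*z^2 - 8*z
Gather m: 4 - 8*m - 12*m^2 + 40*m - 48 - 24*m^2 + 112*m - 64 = -36*m^2 + 144*m - 108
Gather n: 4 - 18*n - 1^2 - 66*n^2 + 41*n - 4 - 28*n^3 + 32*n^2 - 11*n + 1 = -28*n^3 - 34*n^2 + 12*n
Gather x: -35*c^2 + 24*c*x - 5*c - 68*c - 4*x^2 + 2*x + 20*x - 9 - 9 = -35*c^2 - 73*c - 4*x^2 + x*(24*c + 22) - 18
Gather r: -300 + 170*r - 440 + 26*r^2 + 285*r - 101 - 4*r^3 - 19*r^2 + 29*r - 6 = -4*r^3 + 7*r^2 + 484*r - 847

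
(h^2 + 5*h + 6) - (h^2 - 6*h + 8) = 11*h - 2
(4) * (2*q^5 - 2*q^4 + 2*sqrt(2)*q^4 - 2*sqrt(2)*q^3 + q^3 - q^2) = 8*q^5 - 8*q^4 + 8*sqrt(2)*q^4 - 8*sqrt(2)*q^3 + 4*q^3 - 4*q^2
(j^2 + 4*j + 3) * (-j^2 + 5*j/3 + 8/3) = -j^4 - 7*j^3/3 + 19*j^2/3 + 47*j/3 + 8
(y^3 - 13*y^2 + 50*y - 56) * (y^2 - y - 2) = y^5 - 14*y^4 + 61*y^3 - 80*y^2 - 44*y + 112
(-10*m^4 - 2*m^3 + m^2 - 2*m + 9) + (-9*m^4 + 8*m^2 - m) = -19*m^4 - 2*m^3 + 9*m^2 - 3*m + 9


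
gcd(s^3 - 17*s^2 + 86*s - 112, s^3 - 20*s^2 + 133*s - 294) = s - 7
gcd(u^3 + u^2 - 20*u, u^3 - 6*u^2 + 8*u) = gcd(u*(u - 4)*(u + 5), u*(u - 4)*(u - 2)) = u^2 - 4*u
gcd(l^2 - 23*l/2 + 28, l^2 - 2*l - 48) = l - 8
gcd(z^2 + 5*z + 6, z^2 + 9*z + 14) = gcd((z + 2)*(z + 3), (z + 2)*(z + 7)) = z + 2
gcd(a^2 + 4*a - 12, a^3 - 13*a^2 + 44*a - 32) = 1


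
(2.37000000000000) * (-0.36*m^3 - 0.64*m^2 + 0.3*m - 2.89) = -0.8532*m^3 - 1.5168*m^2 + 0.711*m - 6.8493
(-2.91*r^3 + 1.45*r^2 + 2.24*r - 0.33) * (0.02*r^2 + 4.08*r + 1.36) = -0.0582*r^5 - 11.8438*r^4 + 2.0032*r^3 + 11.1046*r^2 + 1.7*r - 0.4488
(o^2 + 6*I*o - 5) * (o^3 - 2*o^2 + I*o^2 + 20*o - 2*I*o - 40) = o^5 - 2*o^4 + 7*I*o^4 + 9*o^3 - 14*I*o^3 - 18*o^2 + 115*I*o^2 - 100*o - 230*I*o + 200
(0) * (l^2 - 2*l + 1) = 0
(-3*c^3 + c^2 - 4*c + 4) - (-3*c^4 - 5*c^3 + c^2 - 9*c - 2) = 3*c^4 + 2*c^3 + 5*c + 6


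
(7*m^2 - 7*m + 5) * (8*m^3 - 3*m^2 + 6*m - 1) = 56*m^5 - 77*m^4 + 103*m^3 - 64*m^2 + 37*m - 5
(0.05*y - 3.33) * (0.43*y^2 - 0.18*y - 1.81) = 0.0215*y^3 - 1.4409*y^2 + 0.5089*y + 6.0273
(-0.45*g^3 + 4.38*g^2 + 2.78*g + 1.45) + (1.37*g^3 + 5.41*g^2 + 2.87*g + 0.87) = 0.92*g^3 + 9.79*g^2 + 5.65*g + 2.32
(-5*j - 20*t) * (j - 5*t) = -5*j^2 + 5*j*t + 100*t^2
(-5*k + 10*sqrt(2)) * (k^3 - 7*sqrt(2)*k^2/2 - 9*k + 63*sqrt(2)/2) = -5*k^4 + 55*sqrt(2)*k^3/2 - 25*k^2 - 495*sqrt(2)*k/2 + 630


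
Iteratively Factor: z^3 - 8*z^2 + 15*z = (z)*(z^2 - 8*z + 15) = z*(z - 3)*(z - 5)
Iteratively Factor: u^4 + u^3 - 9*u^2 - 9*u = (u + 1)*(u^3 - 9*u) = (u + 1)*(u + 3)*(u^2 - 3*u) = u*(u + 1)*(u + 3)*(u - 3)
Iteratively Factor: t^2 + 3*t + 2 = (t + 2)*(t + 1)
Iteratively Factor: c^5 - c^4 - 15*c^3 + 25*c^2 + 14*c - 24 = (c + 4)*(c^4 - 5*c^3 + 5*c^2 + 5*c - 6) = (c - 1)*(c + 4)*(c^3 - 4*c^2 + c + 6) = (c - 3)*(c - 1)*(c + 4)*(c^2 - c - 2) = (c - 3)*(c - 2)*(c - 1)*(c + 4)*(c + 1)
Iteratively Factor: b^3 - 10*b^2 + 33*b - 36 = (b - 4)*(b^2 - 6*b + 9) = (b - 4)*(b - 3)*(b - 3)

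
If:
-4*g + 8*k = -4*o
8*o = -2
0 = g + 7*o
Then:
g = 7/4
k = 1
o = -1/4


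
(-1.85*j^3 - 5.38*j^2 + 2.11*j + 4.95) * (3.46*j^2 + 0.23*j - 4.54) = -6.401*j^5 - 19.0403*j^4 + 14.4622*j^3 + 42.0375*j^2 - 8.4409*j - 22.473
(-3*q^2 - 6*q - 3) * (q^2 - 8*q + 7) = -3*q^4 + 18*q^3 + 24*q^2 - 18*q - 21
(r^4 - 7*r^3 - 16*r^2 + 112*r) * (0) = 0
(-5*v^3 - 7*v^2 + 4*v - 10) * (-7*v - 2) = 35*v^4 + 59*v^3 - 14*v^2 + 62*v + 20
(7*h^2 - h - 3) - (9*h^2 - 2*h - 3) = -2*h^2 + h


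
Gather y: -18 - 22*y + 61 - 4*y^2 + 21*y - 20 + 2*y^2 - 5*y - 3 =-2*y^2 - 6*y + 20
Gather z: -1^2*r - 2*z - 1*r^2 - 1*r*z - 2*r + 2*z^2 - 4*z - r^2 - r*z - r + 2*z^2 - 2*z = -2*r^2 - 4*r + 4*z^2 + z*(-2*r - 8)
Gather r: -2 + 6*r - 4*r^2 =-4*r^2 + 6*r - 2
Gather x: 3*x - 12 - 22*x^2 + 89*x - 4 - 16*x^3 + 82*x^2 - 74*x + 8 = -16*x^3 + 60*x^2 + 18*x - 8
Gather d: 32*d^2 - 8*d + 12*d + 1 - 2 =32*d^2 + 4*d - 1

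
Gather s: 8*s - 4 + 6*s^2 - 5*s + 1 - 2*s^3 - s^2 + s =-2*s^3 + 5*s^2 + 4*s - 3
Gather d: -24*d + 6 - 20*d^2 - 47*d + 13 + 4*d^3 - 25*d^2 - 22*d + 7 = 4*d^3 - 45*d^2 - 93*d + 26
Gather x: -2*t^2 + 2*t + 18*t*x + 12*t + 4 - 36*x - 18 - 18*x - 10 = -2*t^2 + 14*t + x*(18*t - 54) - 24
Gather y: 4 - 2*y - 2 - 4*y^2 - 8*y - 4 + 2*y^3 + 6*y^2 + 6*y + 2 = 2*y^3 + 2*y^2 - 4*y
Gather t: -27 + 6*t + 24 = 6*t - 3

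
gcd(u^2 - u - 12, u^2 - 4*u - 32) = 1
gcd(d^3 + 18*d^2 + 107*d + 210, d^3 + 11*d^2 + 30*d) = d^2 + 11*d + 30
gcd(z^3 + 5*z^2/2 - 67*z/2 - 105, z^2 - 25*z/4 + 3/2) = z - 6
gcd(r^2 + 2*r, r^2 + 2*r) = r^2 + 2*r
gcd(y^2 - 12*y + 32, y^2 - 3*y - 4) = y - 4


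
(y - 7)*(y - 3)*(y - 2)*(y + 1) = y^4 - 11*y^3 + 29*y^2 - y - 42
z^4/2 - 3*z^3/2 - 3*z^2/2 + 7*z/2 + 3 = (z/2 + 1/2)*(z - 3)*(z - 2)*(z + 1)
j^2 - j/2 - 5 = (j - 5/2)*(j + 2)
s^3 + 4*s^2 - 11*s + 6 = (s - 1)^2*(s + 6)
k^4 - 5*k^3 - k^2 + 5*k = k*(k - 5)*(k - 1)*(k + 1)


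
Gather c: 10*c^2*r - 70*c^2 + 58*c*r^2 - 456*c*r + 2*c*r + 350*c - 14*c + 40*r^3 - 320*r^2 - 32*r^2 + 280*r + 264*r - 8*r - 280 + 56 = c^2*(10*r - 70) + c*(58*r^2 - 454*r + 336) + 40*r^3 - 352*r^2 + 536*r - 224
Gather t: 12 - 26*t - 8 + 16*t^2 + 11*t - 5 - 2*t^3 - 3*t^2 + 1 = -2*t^3 + 13*t^2 - 15*t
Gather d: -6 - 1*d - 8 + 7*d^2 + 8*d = 7*d^2 + 7*d - 14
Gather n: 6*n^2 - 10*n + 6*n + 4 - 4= 6*n^2 - 4*n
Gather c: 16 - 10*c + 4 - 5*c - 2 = 18 - 15*c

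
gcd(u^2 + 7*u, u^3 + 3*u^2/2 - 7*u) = u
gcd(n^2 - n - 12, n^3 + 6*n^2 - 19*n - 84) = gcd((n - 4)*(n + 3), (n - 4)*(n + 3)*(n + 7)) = n^2 - n - 12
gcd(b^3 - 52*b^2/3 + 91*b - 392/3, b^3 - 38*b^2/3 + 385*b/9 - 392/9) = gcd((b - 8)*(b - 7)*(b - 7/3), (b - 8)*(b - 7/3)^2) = b^2 - 31*b/3 + 56/3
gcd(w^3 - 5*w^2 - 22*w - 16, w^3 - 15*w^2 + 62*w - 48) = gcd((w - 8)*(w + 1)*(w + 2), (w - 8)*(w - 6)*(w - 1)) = w - 8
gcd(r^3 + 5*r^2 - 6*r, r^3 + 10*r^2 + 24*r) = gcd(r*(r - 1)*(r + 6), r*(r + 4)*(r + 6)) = r^2 + 6*r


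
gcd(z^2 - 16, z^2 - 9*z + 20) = z - 4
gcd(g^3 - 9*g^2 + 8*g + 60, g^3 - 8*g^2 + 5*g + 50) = g^2 - 3*g - 10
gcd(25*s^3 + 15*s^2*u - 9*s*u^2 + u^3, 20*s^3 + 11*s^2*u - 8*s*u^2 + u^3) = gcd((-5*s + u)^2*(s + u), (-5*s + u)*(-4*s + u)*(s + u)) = 5*s^2 + 4*s*u - u^2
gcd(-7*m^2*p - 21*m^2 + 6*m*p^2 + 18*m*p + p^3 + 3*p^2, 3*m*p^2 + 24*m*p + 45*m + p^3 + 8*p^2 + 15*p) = p + 3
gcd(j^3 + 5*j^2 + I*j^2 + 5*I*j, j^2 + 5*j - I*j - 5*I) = j + 5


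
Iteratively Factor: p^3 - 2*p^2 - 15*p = (p + 3)*(p^2 - 5*p) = p*(p + 3)*(p - 5)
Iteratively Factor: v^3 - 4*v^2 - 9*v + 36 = (v + 3)*(v^2 - 7*v + 12) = (v - 3)*(v + 3)*(v - 4)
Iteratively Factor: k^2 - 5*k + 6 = (k - 2)*(k - 3)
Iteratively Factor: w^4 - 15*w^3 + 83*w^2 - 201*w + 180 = (w - 4)*(w^3 - 11*w^2 + 39*w - 45) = (w - 5)*(w - 4)*(w^2 - 6*w + 9) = (w - 5)*(w - 4)*(w - 3)*(w - 3)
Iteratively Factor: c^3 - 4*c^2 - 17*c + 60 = (c - 3)*(c^2 - c - 20) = (c - 5)*(c - 3)*(c + 4)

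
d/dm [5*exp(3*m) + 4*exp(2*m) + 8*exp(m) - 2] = (15*exp(2*m) + 8*exp(m) + 8)*exp(m)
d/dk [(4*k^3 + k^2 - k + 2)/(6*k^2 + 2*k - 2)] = (12*k^4 + 8*k^3 - 8*k^2 - 14*k - 1)/(2*(9*k^4 + 6*k^3 - 5*k^2 - 2*k + 1))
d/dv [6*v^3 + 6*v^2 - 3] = 6*v*(3*v + 2)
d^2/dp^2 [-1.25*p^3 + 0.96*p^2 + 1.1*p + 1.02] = 1.92 - 7.5*p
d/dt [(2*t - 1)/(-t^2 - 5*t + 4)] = (2*t^2 - 2*t + 3)/(t^4 + 10*t^3 + 17*t^2 - 40*t + 16)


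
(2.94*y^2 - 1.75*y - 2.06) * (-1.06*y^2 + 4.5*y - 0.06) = -3.1164*y^4 + 15.085*y^3 - 5.8678*y^2 - 9.165*y + 0.1236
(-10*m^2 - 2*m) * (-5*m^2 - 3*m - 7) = 50*m^4 + 40*m^3 + 76*m^2 + 14*m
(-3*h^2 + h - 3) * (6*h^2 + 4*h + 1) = -18*h^4 - 6*h^3 - 17*h^2 - 11*h - 3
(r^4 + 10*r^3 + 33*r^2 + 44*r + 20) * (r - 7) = r^5 + 3*r^4 - 37*r^3 - 187*r^2 - 288*r - 140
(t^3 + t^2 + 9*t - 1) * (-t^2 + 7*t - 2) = -t^5 + 6*t^4 - 4*t^3 + 62*t^2 - 25*t + 2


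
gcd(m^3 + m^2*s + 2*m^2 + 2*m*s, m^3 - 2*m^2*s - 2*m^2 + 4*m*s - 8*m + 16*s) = m + 2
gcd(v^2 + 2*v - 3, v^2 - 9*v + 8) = v - 1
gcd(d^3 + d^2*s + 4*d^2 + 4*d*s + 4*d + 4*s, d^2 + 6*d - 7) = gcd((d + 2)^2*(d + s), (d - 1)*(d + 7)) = 1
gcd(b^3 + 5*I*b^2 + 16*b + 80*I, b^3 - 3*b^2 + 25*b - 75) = b + 5*I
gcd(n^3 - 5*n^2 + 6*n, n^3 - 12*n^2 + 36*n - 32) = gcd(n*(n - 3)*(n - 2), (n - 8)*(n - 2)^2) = n - 2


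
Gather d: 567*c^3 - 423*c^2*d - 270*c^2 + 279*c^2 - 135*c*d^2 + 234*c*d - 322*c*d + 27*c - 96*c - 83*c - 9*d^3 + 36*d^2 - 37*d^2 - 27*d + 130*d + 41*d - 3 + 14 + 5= 567*c^3 + 9*c^2 - 152*c - 9*d^3 + d^2*(-135*c - 1) + d*(-423*c^2 - 88*c + 144) + 16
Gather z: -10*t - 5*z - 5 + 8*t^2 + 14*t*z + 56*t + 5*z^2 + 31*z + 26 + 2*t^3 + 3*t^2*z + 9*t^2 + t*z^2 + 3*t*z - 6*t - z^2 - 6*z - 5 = 2*t^3 + 17*t^2 + 40*t + z^2*(t + 4) + z*(3*t^2 + 17*t + 20) + 16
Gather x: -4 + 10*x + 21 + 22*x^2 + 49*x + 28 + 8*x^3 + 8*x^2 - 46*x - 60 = 8*x^3 + 30*x^2 + 13*x - 15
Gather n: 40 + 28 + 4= 72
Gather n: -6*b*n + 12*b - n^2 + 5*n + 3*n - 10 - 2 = 12*b - n^2 + n*(8 - 6*b) - 12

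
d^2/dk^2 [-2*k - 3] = 0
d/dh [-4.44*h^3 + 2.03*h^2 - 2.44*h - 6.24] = -13.32*h^2 + 4.06*h - 2.44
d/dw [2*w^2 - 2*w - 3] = 4*w - 2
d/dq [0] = 0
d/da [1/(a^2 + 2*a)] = 2*(-a - 1)/(a^2*(a + 2)^2)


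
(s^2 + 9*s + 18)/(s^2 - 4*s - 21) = (s + 6)/(s - 7)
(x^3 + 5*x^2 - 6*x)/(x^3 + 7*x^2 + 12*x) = (x^2 + 5*x - 6)/(x^2 + 7*x + 12)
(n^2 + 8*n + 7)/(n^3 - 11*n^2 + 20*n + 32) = (n + 7)/(n^2 - 12*n + 32)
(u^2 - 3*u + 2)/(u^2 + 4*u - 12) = (u - 1)/(u + 6)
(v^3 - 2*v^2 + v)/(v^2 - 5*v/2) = 2*(v^2 - 2*v + 1)/(2*v - 5)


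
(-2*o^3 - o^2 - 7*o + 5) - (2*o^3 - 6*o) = -4*o^3 - o^2 - o + 5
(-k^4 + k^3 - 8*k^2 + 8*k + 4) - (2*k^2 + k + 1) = -k^4 + k^3 - 10*k^2 + 7*k + 3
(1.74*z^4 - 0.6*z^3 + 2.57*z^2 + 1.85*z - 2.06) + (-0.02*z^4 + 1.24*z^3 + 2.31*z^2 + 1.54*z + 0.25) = 1.72*z^4 + 0.64*z^3 + 4.88*z^2 + 3.39*z - 1.81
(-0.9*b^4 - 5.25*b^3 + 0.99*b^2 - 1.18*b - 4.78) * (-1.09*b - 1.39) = 0.981*b^5 + 6.9735*b^4 + 6.2184*b^3 - 0.0898999999999999*b^2 + 6.8504*b + 6.6442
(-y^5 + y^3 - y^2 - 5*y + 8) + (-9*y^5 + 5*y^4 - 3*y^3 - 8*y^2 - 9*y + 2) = -10*y^5 + 5*y^4 - 2*y^3 - 9*y^2 - 14*y + 10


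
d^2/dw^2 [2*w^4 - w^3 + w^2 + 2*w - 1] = 24*w^2 - 6*w + 2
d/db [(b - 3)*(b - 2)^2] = (b - 2)*(3*b - 8)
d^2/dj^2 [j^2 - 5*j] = 2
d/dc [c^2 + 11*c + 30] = 2*c + 11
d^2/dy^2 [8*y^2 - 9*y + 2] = 16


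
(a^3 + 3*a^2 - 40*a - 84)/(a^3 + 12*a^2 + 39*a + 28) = (a^2 - 4*a - 12)/(a^2 + 5*a + 4)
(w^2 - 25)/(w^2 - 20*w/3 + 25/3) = 3*(w + 5)/(3*w - 5)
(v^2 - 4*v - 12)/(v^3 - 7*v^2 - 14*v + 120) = (v + 2)/(v^2 - v - 20)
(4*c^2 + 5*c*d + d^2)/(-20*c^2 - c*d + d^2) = (-c - d)/(5*c - d)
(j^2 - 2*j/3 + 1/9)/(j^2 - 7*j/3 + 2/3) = (j - 1/3)/(j - 2)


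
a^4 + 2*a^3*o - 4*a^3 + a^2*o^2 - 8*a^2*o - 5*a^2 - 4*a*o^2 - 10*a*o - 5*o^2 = (a - 5)*(a + 1)*(a + o)^2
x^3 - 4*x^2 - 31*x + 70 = (x - 7)*(x - 2)*(x + 5)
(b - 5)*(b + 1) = b^2 - 4*b - 5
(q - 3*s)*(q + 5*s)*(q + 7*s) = q^3 + 9*q^2*s - q*s^2 - 105*s^3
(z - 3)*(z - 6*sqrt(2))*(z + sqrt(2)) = z^3 - 5*sqrt(2)*z^2 - 3*z^2 - 12*z + 15*sqrt(2)*z + 36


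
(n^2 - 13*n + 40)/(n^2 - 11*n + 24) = (n - 5)/(n - 3)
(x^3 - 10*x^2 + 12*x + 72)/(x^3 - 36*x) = (x^2 - 4*x - 12)/(x*(x + 6))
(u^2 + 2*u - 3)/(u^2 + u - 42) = (u^2 + 2*u - 3)/(u^2 + u - 42)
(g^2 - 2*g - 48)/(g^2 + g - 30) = (g - 8)/(g - 5)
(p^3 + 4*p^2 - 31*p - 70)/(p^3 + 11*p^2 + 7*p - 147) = (p^2 - 3*p - 10)/(p^2 + 4*p - 21)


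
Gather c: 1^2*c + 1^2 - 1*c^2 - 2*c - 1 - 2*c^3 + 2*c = -2*c^3 - c^2 + c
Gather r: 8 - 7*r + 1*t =-7*r + t + 8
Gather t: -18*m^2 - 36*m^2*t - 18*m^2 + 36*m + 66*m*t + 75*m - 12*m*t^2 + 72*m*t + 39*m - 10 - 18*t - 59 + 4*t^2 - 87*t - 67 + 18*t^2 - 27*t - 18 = -36*m^2 + 150*m + t^2*(22 - 12*m) + t*(-36*m^2 + 138*m - 132) - 154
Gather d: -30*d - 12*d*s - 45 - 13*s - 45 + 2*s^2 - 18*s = d*(-12*s - 30) + 2*s^2 - 31*s - 90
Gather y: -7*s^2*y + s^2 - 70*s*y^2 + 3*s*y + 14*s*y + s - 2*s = s^2 - 70*s*y^2 - s + y*(-7*s^2 + 17*s)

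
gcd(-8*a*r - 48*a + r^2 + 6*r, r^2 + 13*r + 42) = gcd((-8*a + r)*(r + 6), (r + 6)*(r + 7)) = r + 6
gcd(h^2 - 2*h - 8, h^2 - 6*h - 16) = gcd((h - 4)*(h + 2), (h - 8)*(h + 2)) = h + 2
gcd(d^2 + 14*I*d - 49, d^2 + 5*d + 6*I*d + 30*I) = 1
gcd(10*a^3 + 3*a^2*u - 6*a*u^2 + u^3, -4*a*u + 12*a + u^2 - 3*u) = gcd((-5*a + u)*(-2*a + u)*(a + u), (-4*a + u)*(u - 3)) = 1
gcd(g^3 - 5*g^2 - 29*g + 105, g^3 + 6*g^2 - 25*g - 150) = g + 5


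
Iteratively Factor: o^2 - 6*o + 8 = (o - 2)*(o - 4)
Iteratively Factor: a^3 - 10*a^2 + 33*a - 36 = (a - 3)*(a^2 - 7*a + 12) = (a - 4)*(a - 3)*(a - 3)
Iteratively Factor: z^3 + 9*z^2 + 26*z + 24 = (z + 3)*(z^2 + 6*z + 8) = (z + 3)*(z + 4)*(z + 2)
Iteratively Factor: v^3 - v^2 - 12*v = (v + 3)*(v^2 - 4*v) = v*(v + 3)*(v - 4)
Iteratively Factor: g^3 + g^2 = (g)*(g^2 + g) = g*(g + 1)*(g)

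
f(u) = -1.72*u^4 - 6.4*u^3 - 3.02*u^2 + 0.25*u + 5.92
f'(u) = -6.88*u^3 - 19.2*u^2 - 6.04*u + 0.25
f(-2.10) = 17.90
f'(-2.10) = -8.02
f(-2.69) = 17.91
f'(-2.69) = 11.48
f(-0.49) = 5.73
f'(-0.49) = -0.59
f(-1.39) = 10.50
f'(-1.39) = -9.97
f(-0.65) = 5.93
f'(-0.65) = -2.05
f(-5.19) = -429.97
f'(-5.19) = 476.24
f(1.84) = -63.43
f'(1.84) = -118.73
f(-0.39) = 5.70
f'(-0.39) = 0.09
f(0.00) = 5.92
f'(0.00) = 0.25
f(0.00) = 5.92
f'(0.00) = 0.25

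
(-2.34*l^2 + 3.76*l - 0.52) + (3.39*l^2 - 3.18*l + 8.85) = 1.05*l^2 + 0.58*l + 8.33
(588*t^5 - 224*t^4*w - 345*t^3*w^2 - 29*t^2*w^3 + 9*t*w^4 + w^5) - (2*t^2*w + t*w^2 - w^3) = 588*t^5 - 224*t^4*w - 345*t^3*w^2 - 29*t^2*w^3 - 2*t^2*w + 9*t*w^4 - t*w^2 + w^5 + w^3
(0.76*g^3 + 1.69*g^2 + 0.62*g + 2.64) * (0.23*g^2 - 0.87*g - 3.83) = 0.1748*g^5 - 0.2725*g^4 - 4.2385*g^3 - 6.4049*g^2 - 4.6714*g - 10.1112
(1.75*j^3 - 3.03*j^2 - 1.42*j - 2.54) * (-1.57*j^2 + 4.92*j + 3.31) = -2.7475*j^5 + 13.3671*j^4 - 6.8857*j^3 - 13.0279*j^2 - 17.197*j - 8.4074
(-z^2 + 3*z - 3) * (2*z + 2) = -2*z^3 + 4*z^2 - 6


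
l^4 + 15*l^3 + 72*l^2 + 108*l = l*(l + 3)*(l + 6)^2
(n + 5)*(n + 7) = n^2 + 12*n + 35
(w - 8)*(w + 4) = w^2 - 4*w - 32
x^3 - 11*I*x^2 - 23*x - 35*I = (x - 7*I)*(x - 5*I)*(x + I)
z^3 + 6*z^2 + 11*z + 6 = (z + 1)*(z + 2)*(z + 3)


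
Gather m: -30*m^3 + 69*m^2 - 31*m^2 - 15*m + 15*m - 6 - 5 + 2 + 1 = -30*m^3 + 38*m^2 - 8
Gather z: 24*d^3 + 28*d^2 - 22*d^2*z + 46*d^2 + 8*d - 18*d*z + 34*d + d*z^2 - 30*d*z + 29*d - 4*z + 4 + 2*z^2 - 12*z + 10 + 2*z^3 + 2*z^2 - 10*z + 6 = 24*d^3 + 74*d^2 + 71*d + 2*z^3 + z^2*(d + 4) + z*(-22*d^2 - 48*d - 26) + 20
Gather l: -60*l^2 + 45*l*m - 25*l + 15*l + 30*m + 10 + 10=-60*l^2 + l*(45*m - 10) + 30*m + 20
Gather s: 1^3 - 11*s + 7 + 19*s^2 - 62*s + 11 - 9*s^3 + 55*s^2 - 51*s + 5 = -9*s^3 + 74*s^2 - 124*s + 24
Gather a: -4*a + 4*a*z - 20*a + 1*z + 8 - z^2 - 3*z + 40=a*(4*z - 24) - z^2 - 2*z + 48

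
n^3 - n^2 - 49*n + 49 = (n - 7)*(n - 1)*(n + 7)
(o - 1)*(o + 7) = o^2 + 6*o - 7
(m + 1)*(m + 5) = m^2 + 6*m + 5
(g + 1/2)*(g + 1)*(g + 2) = g^3 + 7*g^2/2 + 7*g/2 + 1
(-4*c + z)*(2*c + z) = -8*c^2 - 2*c*z + z^2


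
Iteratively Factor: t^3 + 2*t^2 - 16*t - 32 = (t + 4)*(t^2 - 2*t - 8) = (t + 2)*(t + 4)*(t - 4)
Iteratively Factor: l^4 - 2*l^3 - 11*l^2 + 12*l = (l + 3)*(l^3 - 5*l^2 + 4*l) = (l - 4)*(l + 3)*(l^2 - l) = (l - 4)*(l - 1)*(l + 3)*(l)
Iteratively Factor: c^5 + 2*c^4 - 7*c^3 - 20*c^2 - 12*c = (c + 2)*(c^4 - 7*c^2 - 6*c) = (c + 1)*(c + 2)*(c^3 - c^2 - 6*c) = (c + 1)*(c + 2)^2*(c^2 - 3*c) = c*(c + 1)*(c + 2)^2*(c - 3)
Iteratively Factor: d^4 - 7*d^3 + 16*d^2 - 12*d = (d)*(d^3 - 7*d^2 + 16*d - 12) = d*(d - 2)*(d^2 - 5*d + 6) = d*(d - 3)*(d - 2)*(d - 2)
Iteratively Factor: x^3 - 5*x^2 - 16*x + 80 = (x - 5)*(x^2 - 16) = (x - 5)*(x + 4)*(x - 4)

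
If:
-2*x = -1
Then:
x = 1/2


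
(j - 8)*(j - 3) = j^2 - 11*j + 24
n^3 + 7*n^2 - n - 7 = (n - 1)*(n + 1)*(n + 7)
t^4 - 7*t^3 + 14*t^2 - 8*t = t*(t - 4)*(t - 2)*(t - 1)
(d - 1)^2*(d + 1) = d^3 - d^2 - d + 1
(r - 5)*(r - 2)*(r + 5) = r^3 - 2*r^2 - 25*r + 50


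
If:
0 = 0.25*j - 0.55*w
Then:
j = 2.2*w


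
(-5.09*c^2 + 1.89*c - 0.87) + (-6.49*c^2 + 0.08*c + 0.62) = -11.58*c^2 + 1.97*c - 0.25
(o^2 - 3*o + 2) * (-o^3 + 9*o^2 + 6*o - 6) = -o^5 + 12*o^4 - 23*o^3 - 6*o^2 + 30*o - 12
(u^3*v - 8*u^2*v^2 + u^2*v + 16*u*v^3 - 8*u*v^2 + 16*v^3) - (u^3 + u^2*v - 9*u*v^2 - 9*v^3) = u^3*v - u^3 - 8*u^2*v^2 + 16*u*v^3 + u*v^2 + 25*v^3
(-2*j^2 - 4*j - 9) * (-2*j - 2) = 4*j^3 + 12*j^2 + 26*j + 18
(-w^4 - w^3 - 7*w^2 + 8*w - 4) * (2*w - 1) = -2*w^5 - w^4 - 13*w^3 + 23*w^2 - 16*w + 4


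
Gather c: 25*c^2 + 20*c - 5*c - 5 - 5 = 25*c^2 + 15*c - 10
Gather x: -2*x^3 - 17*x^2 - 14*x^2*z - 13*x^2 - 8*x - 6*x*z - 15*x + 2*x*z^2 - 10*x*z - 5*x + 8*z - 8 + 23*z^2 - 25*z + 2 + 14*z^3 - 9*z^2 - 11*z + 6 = -2*x^3 + x^2*(-14*z - 30) + x*(2*z^2 - 16*z - 28) + 14*z^3 + 14*z^2 - 28*z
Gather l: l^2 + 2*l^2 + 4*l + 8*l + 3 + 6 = 3*l^2 + 12*l + 9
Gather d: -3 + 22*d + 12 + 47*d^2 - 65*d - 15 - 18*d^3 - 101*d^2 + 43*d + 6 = -18*d^3 - 54*d^2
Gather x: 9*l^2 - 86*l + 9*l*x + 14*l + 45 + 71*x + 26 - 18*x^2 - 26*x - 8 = 9*l^2 - 72*l - 18*x^2 + x*(9*l + 45) + 63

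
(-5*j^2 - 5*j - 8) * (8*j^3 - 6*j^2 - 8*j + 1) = -40*j^5 - 10*j^4 + 6*j^3 + 83*j^2 + 59*j - 8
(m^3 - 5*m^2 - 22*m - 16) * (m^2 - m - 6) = m^5 - 6*m^4 - 23*m^3 + 36*m^2 + 148*m + 96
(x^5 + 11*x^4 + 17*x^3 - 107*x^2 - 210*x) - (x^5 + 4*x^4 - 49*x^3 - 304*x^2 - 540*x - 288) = 7*x^4 + 66*x^3 + 197*x^2 + 330*x + 288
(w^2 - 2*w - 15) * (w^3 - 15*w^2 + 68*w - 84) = w^5 - 17*w^4 + 83*w^3 + 5*w^2 - 852*w + 1260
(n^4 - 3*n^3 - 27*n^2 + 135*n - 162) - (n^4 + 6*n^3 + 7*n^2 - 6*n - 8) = -9*n^3 - 34*n^2 + 141*n - 154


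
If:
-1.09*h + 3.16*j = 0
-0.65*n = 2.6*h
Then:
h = -0.25*n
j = -0.0862341772151899*n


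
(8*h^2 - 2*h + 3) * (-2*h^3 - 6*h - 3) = -16*h^5 + 4*h^4 - 54*h^3 - 12*h^2 - 12*h - 9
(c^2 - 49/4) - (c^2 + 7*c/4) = -7*c/4 - 49/4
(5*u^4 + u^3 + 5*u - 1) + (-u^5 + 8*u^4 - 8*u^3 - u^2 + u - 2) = -u^5 + 13*u^4 - 7*u^3 - u^2 + 6*u - 3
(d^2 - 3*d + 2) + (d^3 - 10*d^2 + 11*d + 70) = d^3 - 9*d^2 + 8*d + 72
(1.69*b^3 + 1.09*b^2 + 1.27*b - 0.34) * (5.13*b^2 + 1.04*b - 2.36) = 8.6697*b^5 + 7.3493*b^4 + 3.6603*b^3 - 2.9958*b^2 - 3.3508*b + 0.8024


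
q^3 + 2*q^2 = q^2*(q + 2)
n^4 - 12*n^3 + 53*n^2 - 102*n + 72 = (n - 4)*(n - 3)^2*(n - 2)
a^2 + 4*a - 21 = (a - 3)*(a + 7)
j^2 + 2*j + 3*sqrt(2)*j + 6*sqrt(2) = (j + 2)*(j + 3*sqrt(2))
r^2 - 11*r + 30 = (r - 6)*(r - 5)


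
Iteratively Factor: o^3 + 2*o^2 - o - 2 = (o + 2)*(o^2 - 1) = (o + 1)*(o + 2)*(o - 1)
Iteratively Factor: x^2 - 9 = (x - 3)*(x + 3)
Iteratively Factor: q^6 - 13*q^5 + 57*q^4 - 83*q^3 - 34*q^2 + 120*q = (q)*(q^5 - 13*q^4 + 57*q^3 - 83*q^2 - 34*q + 120) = q*(q - 4)*(q^4 - 9*q^3 + 21*q^2 + q - 30) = q*(q - 4)*(q + 1)*(q^3 - 10*q^2 + 31*q - 30) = q*(q - 5)*(q - 4)*(q + 1)*(q^2 - 5*q + 6) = q*(q - 5)*(q - 4)*(q - 2)*(q + 1)*(q - 3)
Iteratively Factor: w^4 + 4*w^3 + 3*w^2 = (w + 3)*(w^3 + w^2) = w*(w + 3)*(w^2 + w) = w*(w + 1)*(w + 3)*(w)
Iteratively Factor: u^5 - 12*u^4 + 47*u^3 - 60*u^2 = (u - 4)*(u^4 - 8*u^3 + 15*u^2) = (u - 5)*(u - 4)*(u^3 - 3*u^2) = (u - 5)*(u - 4)*(u - 3)*(u^2) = u*(u - 5)*(u - 4)*(u - 3)*(u)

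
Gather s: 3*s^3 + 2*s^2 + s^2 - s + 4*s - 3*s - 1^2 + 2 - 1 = 3*s^3 + 3*s^2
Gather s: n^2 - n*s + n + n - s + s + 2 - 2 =n^2 - n*s + 2*n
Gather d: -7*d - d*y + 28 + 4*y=d*(-y - 7) + 4*y + 28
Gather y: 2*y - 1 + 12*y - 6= 14*y - 7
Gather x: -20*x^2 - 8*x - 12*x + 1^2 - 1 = -20*x^2 - 20*x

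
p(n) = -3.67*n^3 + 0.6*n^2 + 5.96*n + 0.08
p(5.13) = -449.03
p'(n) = -11.01*n^2 + 1.2*n + 5.96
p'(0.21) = 5.73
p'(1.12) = -6.51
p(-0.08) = -0.39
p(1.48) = -1.68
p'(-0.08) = 5.79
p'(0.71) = 1.26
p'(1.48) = -16.38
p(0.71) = 3.30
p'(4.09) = -173.31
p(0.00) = 0.08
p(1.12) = 2.35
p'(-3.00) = -96.73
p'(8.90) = -855.46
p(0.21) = 1.32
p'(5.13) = -277.63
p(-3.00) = 86.69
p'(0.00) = 5.96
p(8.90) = -2486.59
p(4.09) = -216.60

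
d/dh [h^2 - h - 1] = 2*h - 1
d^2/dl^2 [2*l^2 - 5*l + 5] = 4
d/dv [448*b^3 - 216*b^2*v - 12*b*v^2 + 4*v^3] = -216*b^2 - 24*b*v + 12*v^2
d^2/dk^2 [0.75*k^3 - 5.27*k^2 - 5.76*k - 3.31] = 4.5*k - 10.54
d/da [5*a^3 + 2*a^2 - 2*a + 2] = 15*a^2 + 4*a - 2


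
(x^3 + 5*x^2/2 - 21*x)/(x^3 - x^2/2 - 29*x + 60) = x*(2*x - 7)/(2*x^2 - 13*x + 20)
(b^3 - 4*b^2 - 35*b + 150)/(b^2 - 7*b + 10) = (b^2 + b - 30)/(b - 2)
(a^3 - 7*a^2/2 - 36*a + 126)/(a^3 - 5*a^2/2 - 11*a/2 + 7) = (a^2 - 36)/(a^2 + a - 2)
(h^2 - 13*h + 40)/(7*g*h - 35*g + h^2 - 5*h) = (h - 8)/(7*g + h)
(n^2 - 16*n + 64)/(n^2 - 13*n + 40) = (n - 8)/(n - 5)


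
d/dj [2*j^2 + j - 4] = 4*j + 1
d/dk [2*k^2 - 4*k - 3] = 4*k - 4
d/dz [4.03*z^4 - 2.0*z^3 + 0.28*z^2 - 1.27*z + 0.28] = 16.12*z^3 - 6.0*z^2 + 0.56*z - 1.27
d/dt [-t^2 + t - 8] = 1 - 2*t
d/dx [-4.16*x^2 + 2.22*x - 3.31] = 2.22 - 8.32*x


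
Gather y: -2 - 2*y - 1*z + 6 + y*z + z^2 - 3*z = y*(z - 2) + z^2 - 4*z + 4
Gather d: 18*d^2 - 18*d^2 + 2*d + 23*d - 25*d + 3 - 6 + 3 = 0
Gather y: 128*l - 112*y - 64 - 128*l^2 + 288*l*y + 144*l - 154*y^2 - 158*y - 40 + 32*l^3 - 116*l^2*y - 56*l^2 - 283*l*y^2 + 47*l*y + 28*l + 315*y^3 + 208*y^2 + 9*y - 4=32*l^3 - 184*l^2 + 300*l + 315*y^3 + y^2*(54 - 283*l) + y*(-116*l^2 + 335*l - 261) - 108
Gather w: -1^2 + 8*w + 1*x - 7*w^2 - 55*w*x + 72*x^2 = -7*w^2 + w*(8 - 55*x) + 72*x^2 + x - 1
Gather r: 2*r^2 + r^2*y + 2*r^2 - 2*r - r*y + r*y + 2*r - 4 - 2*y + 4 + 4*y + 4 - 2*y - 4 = r^2*(y + 4)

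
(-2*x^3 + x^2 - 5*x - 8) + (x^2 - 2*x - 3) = -2*x^3 + 2*x^2 - 7*x - 11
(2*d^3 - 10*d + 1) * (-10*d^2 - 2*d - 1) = -20*d^5 - 4*d^4 + 98*d^3 + 10*d^2 + 8*d - 1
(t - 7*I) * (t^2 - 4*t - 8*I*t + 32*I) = t^3 - 4*t^2 - 15*I*t^2 - 56*t + 60*I*t + 224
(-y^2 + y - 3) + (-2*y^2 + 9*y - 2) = -3*y^2 + 10*y - 5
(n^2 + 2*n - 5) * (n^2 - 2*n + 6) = n^4 - 3*n^2 + 22*n - 30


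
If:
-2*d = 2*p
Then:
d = -p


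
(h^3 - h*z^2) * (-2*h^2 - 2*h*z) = -2*h^5 - 2*h^4*z + 2*h^3*z^2 + 2*h^2*z^3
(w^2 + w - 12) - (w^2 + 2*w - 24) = 12 - w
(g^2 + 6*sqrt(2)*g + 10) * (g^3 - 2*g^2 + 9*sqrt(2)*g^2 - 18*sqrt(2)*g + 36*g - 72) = g^5 - 2*g^4 + 15*sqrt(2)*g^4 - 30*sqrt(2)*g^3 + 154*g^3 - 308*g^2 + 306*sqrt(2)*g^2 - 612*sqrt(2)*g + 360*g - 720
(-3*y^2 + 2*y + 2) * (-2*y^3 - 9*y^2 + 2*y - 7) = 6*y^5 + 23*y^4 - 28*y^3 + 7*y^2 - 10*y - 14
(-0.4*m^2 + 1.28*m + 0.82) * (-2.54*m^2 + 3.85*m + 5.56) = 1.016*m^4 - 4.7912*m^3 + 0.6212*m^2 + 10.2738*m + 4.5592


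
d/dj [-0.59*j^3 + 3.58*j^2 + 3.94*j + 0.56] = -1.77*j^2 + 7.16*j + 3.94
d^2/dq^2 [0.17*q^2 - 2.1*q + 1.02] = 0.340000000000000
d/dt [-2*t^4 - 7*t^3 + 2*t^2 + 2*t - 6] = -8*t^3 - 21*t^2 + 4*t + 2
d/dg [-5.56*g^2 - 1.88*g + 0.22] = -11.12*g - 1.88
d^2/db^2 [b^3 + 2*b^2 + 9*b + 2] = 6*b + 4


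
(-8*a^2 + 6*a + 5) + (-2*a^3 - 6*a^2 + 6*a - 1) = -2*a^3 - 14*a^2 + 12*a + 4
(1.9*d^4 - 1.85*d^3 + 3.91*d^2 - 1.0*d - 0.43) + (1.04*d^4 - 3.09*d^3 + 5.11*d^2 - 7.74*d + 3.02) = 2.94*d^4 - 4.94*d^3 + 9.02*d^2 - 8.74*d + 2.59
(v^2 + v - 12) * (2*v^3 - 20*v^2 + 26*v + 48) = 2*v^5 - 18*v^4 - 18*v^3 + 314*v^2 - 264*v - 576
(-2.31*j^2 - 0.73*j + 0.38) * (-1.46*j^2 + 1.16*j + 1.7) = 3.3726*j^4 - 1.6138*j^3 - 5.3286*j^2 - 0.8002*j + 0.646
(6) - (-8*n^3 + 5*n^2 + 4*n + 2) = 8*n^3 - 5*n^2 - 4*n + 4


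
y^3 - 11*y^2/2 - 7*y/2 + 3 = (y - 6)*(y - 1/2)*(y + 1)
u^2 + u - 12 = (u - 3)*(u + 4)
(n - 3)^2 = n^2 - 6*n + 9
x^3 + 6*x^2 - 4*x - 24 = (x - 2)*(x + 2)*(x + 6)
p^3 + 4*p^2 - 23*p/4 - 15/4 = (p - 3/2)*(p + 1/2)*(p + 5)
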